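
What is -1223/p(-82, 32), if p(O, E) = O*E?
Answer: 1223/2624 ≈ 0.46608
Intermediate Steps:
p(O, E) = E*O
-1223/p(-82, 32) = -1223/(32*(-82)) = -1223/(-2624) = -1223*(-1/2624) = 1223/2624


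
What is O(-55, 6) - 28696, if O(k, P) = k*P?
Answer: -29026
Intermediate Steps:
O(k, P) = P*k
O(-55, 6) - 28696 = 6*(-55) - 28696 = -330 - 28696 = -29026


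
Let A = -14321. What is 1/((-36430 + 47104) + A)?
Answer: -1/3647 ≈ -0.00027420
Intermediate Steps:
1/((-36430 + 47104) + A) = 1/((-36430 + 47104) - 14321) = 1/(10674 - 14321) = 1/(-3647) = -1/3647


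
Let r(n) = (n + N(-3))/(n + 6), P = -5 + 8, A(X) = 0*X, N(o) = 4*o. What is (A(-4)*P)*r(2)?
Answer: 0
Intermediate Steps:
A(X) = 0
P = 3
r(n) = (-12 + n)/(6 + n) (r(n) = (n + 4*(-3))/(n + 6) = (n - 12)/(6 + n) = (-12 + n)/(6 + n))
(A(-4)*P)*r(2) = (0*3)*((-12 + 2)/(6 + 2)) = 0*(-10/8) = 0*((⅛)*(-10)) = 0*(-5/4) = 0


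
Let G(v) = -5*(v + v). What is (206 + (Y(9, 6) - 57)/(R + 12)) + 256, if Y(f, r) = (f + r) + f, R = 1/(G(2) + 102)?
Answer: 452364/985 ≈ 459.25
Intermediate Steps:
G(v) = -10*v
R = 1/82 (R = 1/(-10*2 + 102) = 1/(-20 + 102) = 1/82 ≈ 0.012195)
Y(f, r) = r + 2*f
(206 + (Y(9, 6) - 57)/(R + 12)) + 256 = (206 + ((6 + 2*9) - 57)/(1/82 + 12)) + 256 = (206 + ((6 + 18) - 57)/(985/82)) + 256 = (206 + (24 - 57)*(82/985)) + 256 = (206 - 33*82/985) + 256 = (206 - 2706/985) + 256 = 200204/985 + 256 = 452364/985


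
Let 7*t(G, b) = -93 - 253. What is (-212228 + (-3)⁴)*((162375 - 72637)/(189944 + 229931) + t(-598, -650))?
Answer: 30686763149848/2939125 ≈ 1.0441e+7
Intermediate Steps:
t(G, b) = -346/7 (t(G, b) = (-93 - 253)/7 = (⅐)*(-346) = -346/7)
(-212228 + (-3)⁴)*((162375 - 72637)/(189944 + 229931) + t(-598, -650)) = (-212228 + (-3)⁴)*((162375 - 72637)/(189944 + 229931) - 346/7) = (-212228 + 81)*(89738/419875 - 346/7) = -212147*(89738*(1/419875) - 346/7) = -212147*(89738/419875 - 346/7) = -212147*(-144648584/2939125) = 30686763149848/2939125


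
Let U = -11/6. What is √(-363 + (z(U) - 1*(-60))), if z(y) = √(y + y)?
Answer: √(-2727 + 3*I*√33)/3 ≈ 0.055002 + 17.407*I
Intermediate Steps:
U = -11/6 (U = -11*⅙ = -11/6 ≈ -1.8333)
z(y) = √2*√y (z(y) = √(2*y) = √2*√y)
√(-363 + (z(U) - 1*(-60))) = √(-363 + (√2*√(-11/6) - 1*(-60))) = √(-363 + (√2*(I*√66/6) + 60)) = √(-363 + (I*√33/3 + 60)) = √(-363 + (60 + I*√33/3)) = √(-303 + I*√33/3)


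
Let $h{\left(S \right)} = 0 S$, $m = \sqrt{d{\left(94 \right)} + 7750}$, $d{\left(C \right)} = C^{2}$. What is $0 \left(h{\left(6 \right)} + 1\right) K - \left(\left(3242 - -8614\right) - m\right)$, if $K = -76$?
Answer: $-11856 + \sqrt{16586} \approx -11727.0$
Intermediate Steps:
$m = \sqrt{16586}$ ($m = \sqrt{94^{2} + 7750} = \sqrt{8836 + 7750} = \sqrt{16586} \approx 128.79$)
$h{\left(S \right)} = 0$
$0 \left(h{\left(6 \right)} + 1\right) K - \left(\left(3242 - -8614\right) - m\right) = 0 \left(0 + 1\right) \left(-76\right) - \left(\left(3242 - -8614\right) - \sqrt{16586}\right) = 0 \cdot 1 \left(-76\right) - \left(\left(3242 + 8614\right) - \sqrt{16586}\right) = 0 \left(-76\right) - \left(11856 - \sqrt{16586}\right) = 0 - \left(11856 - \sqrt{16586}\right) = -11856 + \sqrt{16586}$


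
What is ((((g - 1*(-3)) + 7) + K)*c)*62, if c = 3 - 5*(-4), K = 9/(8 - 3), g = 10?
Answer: 155434/5 ≈ 31087.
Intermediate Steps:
K = 9/5 ≈ 1.8000
c = 23 (c = 3 + 20 = 23)
((((g - 1*(-3)) + 7) + K)*c)*62 = ((((10 - 1*(-3)) + 7) + 9/5)*23)*62 = ((((10 + 3) + 7) + 9/5)*23)*62 = (((13 + 7) + 9/5)*23)*62 = ((20 + 9/5)*23)*62 = ((109/5)*23)*62 = (2507/5)*62 = 155434/5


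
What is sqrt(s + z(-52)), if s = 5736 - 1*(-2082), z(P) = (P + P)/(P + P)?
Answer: sqrt(7819) ≈ 88.425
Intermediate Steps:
z(P) = 1 (z(P) = (2*P)/((2*P)) = (2*P)*(1/(2*P)) = 1)
s = 7818 (s = 5736 + 2082 = 7818)
sqrt(s + z(-52)) = sqrt(7818 + 1) = sqrt(7819)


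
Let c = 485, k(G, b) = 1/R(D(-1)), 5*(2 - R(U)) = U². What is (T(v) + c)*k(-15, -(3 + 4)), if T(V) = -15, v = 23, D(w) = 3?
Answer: 2350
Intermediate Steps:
R(U) = 2 - U²/5
k(G, b) = 5 (k(G, b) = 1/(2 - ⅕*3²) = 1/(2 - ⅕*9) = 1/(2 - 9/5) = 1/(⅕) = 5)
(T(v) + c)*k(-15, -(3 + 4)) = (-15 + 485)*5 = 470*5 = 2350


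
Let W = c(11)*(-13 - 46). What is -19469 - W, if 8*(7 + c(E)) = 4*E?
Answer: -39115/2 ≈ -19558.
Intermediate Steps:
c(E) = -7 + E/2 (c(E) = -7 + (4*E)/8 = -7 + E/2)
W = 177/2 (W = (-7 + (1/2)*11)*(-13 - 46) = (-7 + 11/2)*(-59) = -3/2*(-59) = 177/2 ≈ 88.500)
-19469 - W = -19469 - 1*177/2 = -19469 - 177/2 = -39115/2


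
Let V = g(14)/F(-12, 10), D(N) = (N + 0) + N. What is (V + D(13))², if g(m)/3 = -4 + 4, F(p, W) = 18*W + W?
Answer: 676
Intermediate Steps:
F(p, W) = 19*W
D(N) = 2*N (D(N) = N + N = 2*N)
g(m) = 0 (g(m) = 3*(-4 + 4) = 3*0 = 0)
V = 0 (V = 0/((19*10)) = 0/190 = 0*(1/190) = 0)
(V + D(13))² = (0 + 2*13)² = (0 + 26)² = 26² = 676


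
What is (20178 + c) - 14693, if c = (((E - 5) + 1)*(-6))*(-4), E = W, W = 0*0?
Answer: 5389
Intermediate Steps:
W = 0
E = 0
c = -96 (c = (((0 - 5) + 1)*(-6))*(-4) = ((-5 + 1)*(-6))*(-4) = -4*(-6)*(-4) = 24*(-4) = -96)
(20178 + c) - 14693 = (20178 - 96) - 14693 = 20082 - 14693 = 5389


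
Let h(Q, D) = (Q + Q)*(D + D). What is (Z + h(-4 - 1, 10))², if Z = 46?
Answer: 23716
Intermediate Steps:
h(Q, D) = 4*D*Q (h(Q, D) = (2*Q)*(2*D) = 4*D*Q)
(Z + h(-4 - 1, 10))² = (46 + 4*10*(-4 - 1))² = (46 + 4*10*(-5))² = (46 - 200)² = (-154)² = 23716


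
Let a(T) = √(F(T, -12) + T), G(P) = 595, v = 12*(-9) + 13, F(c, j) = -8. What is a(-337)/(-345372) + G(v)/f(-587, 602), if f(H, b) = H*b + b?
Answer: -85/50396 - I*√345/345372 ≈ -0.0016866 - 5.378e-5*I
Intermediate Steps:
v = -95 (v = -108 + 13 = -95)
f(H, b) = b + H*b
a(T) = √(-8 + T)
a(-337)/(-345372) + G(v)/f(-587, 602) = √(-8 - 337)/(-345372) + 595/((602*(1 - 587))) = √(-345)*(-1/345372) + 595/((602*(-586))) = (I*√345)*(-1/345372) + 595/(-352772) = -I*√345/345372 + 595*(-1/352772) = -I*√345/345372 - 85/50396 = -85/50396 - I*√345/345372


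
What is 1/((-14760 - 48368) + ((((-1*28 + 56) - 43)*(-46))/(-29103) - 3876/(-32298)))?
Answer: -52220483/3296569622068 ≈ -1.5841e-5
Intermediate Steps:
1/((-14760 - 48368) + ((((-1*28 + 56) - 43)*(-46))/(-29103) - 3876/(-32298))) = 1/(-63128 + ((((-28 + 56) - 43)*(-46))*(-1/29103) - 3876*(-1/32298))) = 1/(-63128 + (((28 - 43)*(-46))*(-1/29103) + 646/5383)) = 1/(-63128 + (-15*(-46)*(-1/29103) + 646/5383)) = 1/(-63128 + (690*(-1/29103) + 646/5383)) = 1/(-63128 + (-230/9701 + 646/5383)) = 1/(-63128 + 5028756/52220483) = 1/(-3296569622068/52220483) = -52220483/3296569622068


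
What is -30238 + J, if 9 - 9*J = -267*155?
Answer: -76916/3 ≈ -25639.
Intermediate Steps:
J = 13798/3 (J = 1 - (-89)*155/3 = 1 - 1/9*(-41385) = 1 + 13795/3 = 13798/3 ≈ 4599.3)
-30238 + J = -30238 + 13798/3 = -76916/3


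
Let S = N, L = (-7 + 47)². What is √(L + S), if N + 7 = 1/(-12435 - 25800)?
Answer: √2328830915190/38235 ≈ 39.912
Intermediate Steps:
L = 1600 (L = 40² = 1600)
N = -267646/38235 (N = -7 + 1/(-12435 - 25800) = -7 + 1/(-38235) = -7 - 1/38235 = -267646/38235 ≈ -7.0000)
S = -267646/38235 ≈ -7.0000
√(L + S) = √(1600 - 267646/38235) = √(60908354/38235) = √2328830915190/38235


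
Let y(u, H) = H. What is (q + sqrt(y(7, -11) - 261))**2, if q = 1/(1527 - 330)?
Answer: -389724047/1432809 + 8*I*sqrt(17)/1197 ≈ -272.0 + 0.027556*I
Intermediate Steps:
q = 1/1197 ≈ 0.00083542
(q + sqrt(y(7, -11) - 261))**2 = (1/1197 + sqrt(-11 - 261))**2 = (1/1197 + sqrt(-272))**2 = (1/1197 + 4*I*sqrt(17))**2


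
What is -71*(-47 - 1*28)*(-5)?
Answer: -26625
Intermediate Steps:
-71*(-47 - 1*28)*(-5) = -71*(-47 - 28)*(-5) = -71*(-75)*(-5) = 5325*(-5) = -26625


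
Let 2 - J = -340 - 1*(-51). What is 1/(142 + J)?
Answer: 1/433 ≈ 0.0023095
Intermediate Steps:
J = 291 (J = 2 - (-340 - 1*(-51)) = 2 - (-340 + 51) = 2 - 1*(-289) = 2 + 289 = 291)
1/(142 + J) = 1/(142 + 291) = 1/433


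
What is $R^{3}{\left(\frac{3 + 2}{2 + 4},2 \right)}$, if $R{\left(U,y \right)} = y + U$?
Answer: $\frac{4913}{216} \approx 22.745$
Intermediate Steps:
$R{\left(U,y \right)} = U + y$
$R^{3}{\left(\frac{3 + 2}{2 + 4},2 \right)} = \left(\frac{3 + 2}{2 + 4} + 2\right)^{3} = \left(\frac{5}{6} + 2\right)^{3} = \left(\frac{17}{6}\right)^{3} = \frac{4913}{216}$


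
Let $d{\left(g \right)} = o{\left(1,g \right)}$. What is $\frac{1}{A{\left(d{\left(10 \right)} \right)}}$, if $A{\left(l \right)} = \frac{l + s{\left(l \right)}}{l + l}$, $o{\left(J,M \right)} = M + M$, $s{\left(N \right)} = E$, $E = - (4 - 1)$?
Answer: $\frac{40}{17} \approx 2.3529$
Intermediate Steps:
$E = -3$ ($E = \left(-1\right) 3 = -3$)
$s{\left(N \right)} = -3$
$o{\left(J,M \right)} = 2 M$
$d{\left(g \right)} = 2 g$
$A{\left(l \right)} = \frac{-3 + l}{2 l}$ ($A{\left(l \right)} = \frac{l - 3}{l + l} = \frac{-3 + l}{2 l}$)
$\frac{1}{A{\left(d{\left(10 \right)} \right)}} = \frac{1}{\frac{1}{2} \frac{1}{2 \cdot 10} \left(-3 + 2 \cdot 10\right)} = \frac{1}{\frac{1}{2} \cdot \frac{1}{20} \left(-3 + 20\right)} = \frac{1}{\frac{1}{2} \cdot \frac{1}{20} \cdot 17} = \frac{1}{\frac{17}{40}} = \frac{40}{17}$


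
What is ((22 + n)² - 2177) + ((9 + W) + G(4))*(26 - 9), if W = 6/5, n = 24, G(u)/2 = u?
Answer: 1242/5 ≈ 248.40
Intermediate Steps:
G(u) = 2*u
W = 6/5 (W = 6*(⅕) = 6/5 ≈ 1.2000)
((22 + n)² - 2177) + ((9 + W) + G(4))*(26 - 9) = ((22 + 24)² - 2177) + ((9 + 6/5) + 2*4)*(26 - 9) = (46² - 2177) + (51/5 + 8)*17 = (2116 - 2177) + (91/5)*17 = -61 + 1547/5 = 1242/5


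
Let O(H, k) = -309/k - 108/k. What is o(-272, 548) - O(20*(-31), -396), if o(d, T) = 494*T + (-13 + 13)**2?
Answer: 35733845/132 ≈ 2.7071e+5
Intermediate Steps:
O(H, k) = -417/k
o(d, T) = 494*T (o(d, T) = 494*T + 0**2 = 494*T + 0 = 494*T)
o(-272, 548) - O(20*(-31), -396) = 494*548 - (-417)/(-396) = 270712 - (-417)*(-1)/396 = 270712 - 1*139/132 = 270712 - 139/132 = 35733845/132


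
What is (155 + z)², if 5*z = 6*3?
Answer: 628849/25 ≈ 25154.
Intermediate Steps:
z = 18/5 (z = (6*3)/5 = (⅕)*18 = 18/5 ≈ 3.6000)
(155 + z)² = (155 + 18/5)² = (793/5)² = 628849/25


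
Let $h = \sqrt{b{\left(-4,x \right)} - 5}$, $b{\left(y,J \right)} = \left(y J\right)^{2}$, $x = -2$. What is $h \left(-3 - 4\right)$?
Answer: $- 7 \sqrt{59} \approx -53.768$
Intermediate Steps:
$b{\left(y,J \right)} = J^{2} y^{2}$ ($b{\left(y,J \right)} = \left(J y\right)^{2} = J^{2} y^{2}$)
$h = \sqrt{59}$ ($h = \sqrt{\left(-2\right)^{2} \left(-4\right)^{2} - 5} = \sqrt{4 \cdot 16 - 5} = \sqrt{64 - 5} = \sqrt{59} \approx 7.6811$)
$h \left(-3 - 4\right) = \sqrt{59} \left(-3 - 4\right) = \sqrt{59} \left(-7\right) = - 7 \sqrt{59}$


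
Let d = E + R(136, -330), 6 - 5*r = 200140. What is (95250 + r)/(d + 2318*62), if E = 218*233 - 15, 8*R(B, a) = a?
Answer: 1104464/3889075 ≈ 0.28399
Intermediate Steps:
R(B, a) = a/8
E = 50779 (E = 50794 - 15 = 50779)
r = -200134/5 (r = 6/5 - ⅕*200140 = 6/5 - 40028 = -200134/5 ≈ -40027.)
d = 202951/4 (d = 50779 + (⅛)*(-330) = 50779 - 165/4 = 202951/4 ≈ 50738.)
(95250 + r)/(d + 2318*62) = (95250 - 200134/5)/(202951/4 + 2318*62) = 276116/(5*(202951/4 + 143716)) = 276116/(5*(777815/4)) = (276116/5)*(4/777815) = 1104464/3889075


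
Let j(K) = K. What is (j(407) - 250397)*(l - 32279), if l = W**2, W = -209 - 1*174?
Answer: -28601355900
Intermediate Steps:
W = -383 (W = -209 - 174 = -383)
l = 146689 (l = (-383)**2 = 146689)
(j(407) - 250397)*(l - 32279) = (407 - 250397)*(146689 - 32279) = -249990*114410 = -28601355900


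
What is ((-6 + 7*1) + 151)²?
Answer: 23104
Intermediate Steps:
((-6 + 7*1) + 151)² = ((-6 + 7) + 151)² = (1 + 151)² = 152² = 23104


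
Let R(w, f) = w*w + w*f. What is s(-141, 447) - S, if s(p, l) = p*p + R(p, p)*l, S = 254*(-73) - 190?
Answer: 17812227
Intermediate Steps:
R(w, f) = w² + f*w
S = -18732 (S = -18542 - 190 = -18732)
s(p, l) = p² + 2*l*p² (s(p, l) = p*p + (p*(p + p))*l = p² + (p*(2*p))*l = p² + (2*p²)*l = p² + 2*l*p²)
s(-141, 447) - S = (-141)²*(1 + 2*447) - 1*(-18732) = 19881*(1 + 894) + 18732 = 19881*895 + 18732 = 17793495 + 18732 = 17812227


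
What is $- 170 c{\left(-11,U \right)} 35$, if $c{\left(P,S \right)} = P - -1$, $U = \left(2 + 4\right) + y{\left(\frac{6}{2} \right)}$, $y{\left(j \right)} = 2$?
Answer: $59500$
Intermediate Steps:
$U = 8$ ($U = \left(2 + 4\right) + 2 = 6 + 2 = 8$)
$c{\left(P,S \right)} = 1 + P$ ($c{\left(P,S \right)} = P + 1 = 1 + P$)
$- 170 c{\left(-11,U \right)} 35 = - 170 \left(1 - 11\right) 35 = \left(-170\right) \left(-10\right) 35 = 1700 \cdot 35 = 59500$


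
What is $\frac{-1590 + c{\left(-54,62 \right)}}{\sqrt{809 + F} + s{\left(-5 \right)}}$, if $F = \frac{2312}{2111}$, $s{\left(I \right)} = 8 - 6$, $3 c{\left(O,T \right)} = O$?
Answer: $\frac{6788976}{1701667} - \frac{20904 \sqrt{21361209}}{1701667} \approx -52.787$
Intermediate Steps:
$c{\left(O,T \right)} = \frac{O}{3}$
$s{\left(I \right)} = 2$ ($s{\left(I \right)} = 8 - 6 = 2$)
$F = \frac{2312}{2111}$ ($F = 2312 \cdot \frac{1}{2111} = \frac{2312}{2111} \approx 1.0952$)
$\frac{-1590 + c{\left(-54,62 \right)}}{\sqrt{809 + F} + s{\left(-5 \right)}} = \frac{-1590 + \frac{1}{3} \left(-54\right)}{\sqrt{809 + \frac{2312}{2111}} + 2} = \frac{-1590 - 18}{\sqrt{\frac{1710111}{2111}} + 2} = - \frac{1608}{\frac{13 \sqrt{21361209}}{2111} + 2} = - \frac{1608}{2 + \frac{13 \sqrt{21361209}}{2111}}$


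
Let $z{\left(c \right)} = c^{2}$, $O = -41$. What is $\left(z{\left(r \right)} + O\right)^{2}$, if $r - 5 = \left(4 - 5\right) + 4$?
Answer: $529$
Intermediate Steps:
$r = 8$ ($r = 5 + \left(\left(4 - 5\right) + 4\right) = 5 + \left(-1 + 4\right) = 5 + 3 = 8$)
$\left(z{\left(r \right)} + O\right)^{2} = \left(8^{2} - 41\right)^{2} = \left(64 - 41\right)^{2} = 23^{2} = 529$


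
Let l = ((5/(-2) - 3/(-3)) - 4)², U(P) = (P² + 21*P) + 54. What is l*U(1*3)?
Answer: 7623/2 ≈ 3811.5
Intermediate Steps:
U(P) = 54 + P² + 21*P
l = 121/4 (l = ((5*(-½) - 3*(-⅓)) - 4)² = ((-5/2 + 1) - 4)² = (-3/2 - 4)² = (-11/2)² = 121/4 ≈ 30.250)
l*U(1*3) = 121*(54 + (1*3)² + 21*(1*3))/4 = 121*(54 + 3² + 21*3)/4 = 121*(54 + 9 + 63)/4 = (121/4)*126 = 7623/2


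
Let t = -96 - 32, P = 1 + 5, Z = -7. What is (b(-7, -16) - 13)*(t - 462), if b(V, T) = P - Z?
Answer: 0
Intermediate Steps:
P = 6
t = -128
b(V, T) = 13 (b(V, T) = 6 - 1*(-7) = 6 + 7 = 13)
(b(-7, -16) - 13)*(t - 462) = (13 - 13)*(-128 - 462) = 0*(-590) = 0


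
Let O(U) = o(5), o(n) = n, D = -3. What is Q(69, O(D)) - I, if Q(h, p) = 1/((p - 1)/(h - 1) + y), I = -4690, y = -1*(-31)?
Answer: 2476337/528 ≈ 4690.0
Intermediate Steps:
y = 31
O(U) = 5
Q(h, p) = 1/(31 + (-1 + p)/(-1 + h)) (Q(h, p) = 1/((p - 1)/(h - 1) + 31) = 1/((-1 + p)/(-1 + h) + 31) = 1/(31 + (-1 + p)/(-1 + h)))
Q(69, O(D)) - I = (-1 + 69)/(-32 + 5 + 31*69) - 1*(-4690) = 68/(-32 + 5 + 2139) + 4690 = 68/2112 + 4690 = (1/2112)*68 + 4690 = 17/528 + 4690 = 2476337/528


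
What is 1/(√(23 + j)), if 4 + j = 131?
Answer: √6/30 ≈ 0.081650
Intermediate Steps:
j = 127 (j = -4 + 131 = 127)
1/(√(23 + j)) = 1/(√(23 + 127)) = 1/(√150) = 1/(5*√6) = √6/30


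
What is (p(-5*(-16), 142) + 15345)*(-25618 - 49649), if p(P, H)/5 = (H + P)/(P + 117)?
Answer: -227613053025/197 ≈ -1.1554e+9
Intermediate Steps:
p(P, H) = 5*(H + P)/(117 + P) (p(P, H) = 5*((H + P)/(P + 117)) = 5*((H + P)/(117 + P)) = 5*(H + P)/(117 + P))
(p(-5*(-16), 142) + 15345)*(-25618 - 49649) = (5*(142 - 5*(-16))/(117 - 5*(-16)) + 15345)*(-25618 - 49649) = (5*(142 + 80)/(117 + 80) + 15345)*(-75267) = (5*222/197 + 15345)*(-75267) = (5*(1/197)*222 + 15345)*(-75267) = (1110/197 + 15345)*(-75267) = (3024075/197)*(-75267) = -227613053025/197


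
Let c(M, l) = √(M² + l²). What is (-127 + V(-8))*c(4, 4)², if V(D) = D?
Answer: -4320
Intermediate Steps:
(-127 + V(-8))*c(4, 4)² = (-127 - 8)*(√(4² + 4²))² = -135*(√(16 + 16))² = -135*(√32)² = -135*(4*√2)² = -135*32 = -4320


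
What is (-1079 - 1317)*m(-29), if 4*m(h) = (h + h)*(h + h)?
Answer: -2015036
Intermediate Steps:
m(h) = h² (m(h) = ((h + h)*(h + h))/4 = ((2*h)*(2*h))/4 = (4*h²)/4 = h²)
(-1079 - 1317)*m(-29) = (-1079 - 1317)*(-29)² = -2396*841 = -2015036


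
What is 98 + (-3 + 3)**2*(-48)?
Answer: 98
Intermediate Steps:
98 + (-3 + 3)**2*(-48) = 98 + 0**2*(-48) = 98 + 0*(-48) = 98 + 0 = 98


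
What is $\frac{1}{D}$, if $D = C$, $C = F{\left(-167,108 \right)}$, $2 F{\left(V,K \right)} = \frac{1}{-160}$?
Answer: $-320$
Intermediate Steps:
$F{\left(V,K \right)} = - \frac{1}{320}$ ($F{\left(V,K \right)} = \frac{1}{2 \left(-160\right)} = \frac{1}{2} \left(- \frac{1}{160}\right) = - \frac{1}{320}$)
$C = - \frac{1}{320} \approx -0.003125$
$D = - \frac{1}{320} \approx -0.003125$
$\frac{1}{D} = \frac{1}{- \frac{1}{320}} = -320$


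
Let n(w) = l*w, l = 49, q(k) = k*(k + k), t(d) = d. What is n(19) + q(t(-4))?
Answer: 963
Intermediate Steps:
q(k) = 2*k² (q(k) = k*(2*k) = 2*k²)
n(w) = 49*w
n(19) + q(t(-4)) = 49*19 + 2*(-4)² = 931 + 2*16 = 931 + 32 = 963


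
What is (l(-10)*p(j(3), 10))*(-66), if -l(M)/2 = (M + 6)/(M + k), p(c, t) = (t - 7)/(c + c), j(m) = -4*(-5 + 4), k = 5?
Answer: 198/5 ≈ 39.600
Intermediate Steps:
j(m) = 4 (j(m) = -4*(-1) = 4)
p(c, t) = (-7 + t)/(2*c) (p(c, t) = (-7 + t)/((2*c)) = (-7 + t)*(1/(2*c)) = (-7 + t)/(2*c))
l(M) = -2*(6 + M)/(5 + M) (l(M) = -2*(M + 6)/(M + 5) = -2*(6 + M)/(5 + M))
(l(-10)*p(j(3), 10))*(-66) = ((2*(-6 - 1*(-10))/(5 - 10))*((½)*(-7 + 10)/4))*(-66) = ((2*(-6 + 10)/(-5))*((½)*(¼)*3))*(-66) = ((2*(-⅕)*4)*(3/8))*(-66) = -8/5*3/8*(-66) = -⅗*(-66) = 198/5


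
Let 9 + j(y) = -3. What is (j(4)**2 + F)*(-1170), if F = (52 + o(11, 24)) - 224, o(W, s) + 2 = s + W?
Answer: -5850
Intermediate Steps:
j(y) = -12 (j(y) = -9 - 3 = -12)
o(W, s) = -2 + W + s (o(W, s) = -2 + (s + W) = -2 + (W + s) = -2 + W + s)
F = -139 (F = (52 + (-2 + 11 + 24)) - 224 = (52 + 33) - 224 = 85 - 224 = -139)
(j(4)**2 + F)*(-1170) = ((-12)**2 - 139)*(-1170) = (144 - 139)*(-1170) = 5*(-1170) = -5850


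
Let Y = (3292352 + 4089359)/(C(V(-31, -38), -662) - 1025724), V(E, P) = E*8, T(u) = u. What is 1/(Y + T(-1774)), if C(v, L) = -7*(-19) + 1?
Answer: -1025590/1826778371 ≈ -0.00056142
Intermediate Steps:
V(E, P) = 8*E
C(v, L) = 134 (C(v, L) = 133 + 1 = 134)
Y = -7381711/1025590 (Y = (3292352 + 4089359)/(134 - 1025724) = 7381711/(-1025590) = 7381711*(-1/1025590) = -7381711/1025590 ≈ -7.1975)
1/(Y + T(-1774)) = 1/(-7381711/1025590 - 1774) = 1/(-1826778371/1025590) = -1025590/1826778371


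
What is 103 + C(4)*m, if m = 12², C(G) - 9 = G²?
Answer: 3703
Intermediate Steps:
C(G) = 9 + G²
m = 144
103 + C(4)*m = 103 + (9 + 4²)*144 = 103 + (9 + 16)*144 = 103 + 25*144 = 103 + 3600 = 3703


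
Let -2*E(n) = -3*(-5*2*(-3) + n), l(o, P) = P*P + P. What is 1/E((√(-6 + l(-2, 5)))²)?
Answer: 1/81 ≈ 0.012346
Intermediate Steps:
l(o, P) = P + P² (l(o, P) = P² + P = P + P²)
E(n) = 45 + 3*n/2 (E(n) = -(-3)*(-5*2*(-3) + n)/2 = -(-3)*(-10*(-3) + n)/2 = -(-3)*(30 + n)/2 = -(-90 - 3*n)/2 = 45 + 3*n/2)
1/E((√(-6 + l(-2, 5)))²) = 1/(45 + 3*(√(-6 + 5*(1 + 5)))²/2) = 1/(45 + 3*(√(-6 + 5*6))²/2) = 1/(45 + 3*(√(-6 + 30))²/2) = 1/(45 + 3*(√24)²/2) = 1/(45 + 3*(2*√6)²/2) = 1/(45 + (3/2)*24) = 1/(45 + 36) = 1/81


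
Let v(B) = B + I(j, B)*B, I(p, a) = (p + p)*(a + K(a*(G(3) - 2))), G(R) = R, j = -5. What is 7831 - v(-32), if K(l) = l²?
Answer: -309577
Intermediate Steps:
I(p, a) = 2*p*(a + a²) (I(p, a) = (p + p)*(a + (a*(3 - 2))²) = (2*p)*(a + (a*1)²) = (2*p)*(a + a²) = 2*p*(a + a²))
v(B) = B - 10*B²*(1 + B) (v(B) = B + (2*B*(-5)*(1 + B))*B = B + (-10*B*(1 + B))*B = B - 10*B²*(1 + B))
7831 - v(-32) = 7831 - (-32)*(1 - 10*(-32) - 10*(-32)²) = 7831 - (-32)*(1 + 320 - 10*1024) = 7831 - (-32)*(1 + 320 - 10240) = 7831 - (-32)*(-9919) = 7831 - 1*317408 = 7831 - 317408 = -309577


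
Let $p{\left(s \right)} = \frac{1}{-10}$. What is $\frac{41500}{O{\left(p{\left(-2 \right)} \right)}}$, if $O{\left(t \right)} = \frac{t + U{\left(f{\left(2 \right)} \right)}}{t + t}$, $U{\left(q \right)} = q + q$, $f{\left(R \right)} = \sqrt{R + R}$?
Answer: $- \frac{83000}{39} \approx -2128.2$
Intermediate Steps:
$p{\left(s \right)} = - \frac{1}{10}$
$f{\left(R \right)} = \sqrt{2} \sqrt{R}$ ($f{\left(R \right)} = \sqrt{2 R} = \sqrt{2} \sqrt{R}$)
$U{\left(q \right)} = 2 q$
$O{\left(t \right)} = \frac{4 + t}{2 t}$ ($O{\left(t \right)} = \frac{t + 2 \sqrt{2} \sqrt{2}}{t + t} = \frac{t + 2 \cdot 2}{2 t} = \left(t + 4\right) \frac{1}{2 t} = \left(4 + t\right) \frac{1}{2 t} = \frac{4 + t}{2 t}$)
$\frac{41500}{O{\left(p{\left(-2 \right)} \right)}} = \frac{41500}{\frac{1}{2} \frac{1}{- \frac{1}{10}} \left(4 - \frac{1}{10}\right)} = \frac{41500}{\frac{1}{2} \left(-10\right) \frac{39}{10}} = \frac{41500}{- \frac{39}{2}} = 41500 \left(- \frac{2}{39}\right) = - \frac{83000}{39}$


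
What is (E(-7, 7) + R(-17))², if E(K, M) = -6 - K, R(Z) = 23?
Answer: 576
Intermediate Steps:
(E(-7, 7) + R(-17))² = ((-6 - 1*(-7)) + 23)² = ((-6 + 7) + 23)² = (1 + 23)² = 24² = 576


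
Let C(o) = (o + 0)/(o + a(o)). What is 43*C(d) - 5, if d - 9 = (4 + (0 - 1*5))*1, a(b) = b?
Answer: 33/2 ≈ 16.500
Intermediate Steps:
d = 8 (d = 9 + (4 + (0 - 1*5))*1 = 9 + (4 + (0 - 5))*1 = 9 + (4 - 5)*1 = 9 - 1*1 = 9 - 1 = 8)
C(o) = ½ (C(o) = (o + 0)/(o + o) = o/((2*o)) = o*(1/(2*o)) = ½)
43*C(d) - 5 = 43*(½) - 5 = 43/2 - 5 = 33/2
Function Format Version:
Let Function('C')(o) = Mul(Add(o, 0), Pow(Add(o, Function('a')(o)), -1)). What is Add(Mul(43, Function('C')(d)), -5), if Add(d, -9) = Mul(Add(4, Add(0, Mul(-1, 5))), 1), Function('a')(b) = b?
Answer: Rational(33, 2) ≈ 16.500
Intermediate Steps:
d = 8 (d = Add(9, Mul(Add(4, Add(0, Mul(-1, 5))), 1)) = Add(9, Mul(Add(4, Add(0, -5)), 1)) = Add(9, Mul(Add(4, -5), 1)) = Add(9, Mul(-1, 1)) = Add(9, -1) = 8)
Function('C')(o) = Rational(1, 2) (Function('C')(o) = Mul(Add(o, 0), Pow(Add(o, o), -1)) = Mul(o, Pow(Mul(2, o), -1)) = Mul(o, Mul(Rational(1, 2), Pow(o, -1))) = Rational(1, 2))
Add(Mul(43, Function('C')(d)), -5) = Add(Mul(43, Rational(1, 2)), -5) = Add(Rational(43, 2), -5) = Rational(33, 2)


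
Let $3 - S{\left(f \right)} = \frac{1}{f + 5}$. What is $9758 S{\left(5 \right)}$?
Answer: $\frac{141491}{5} \approx 28298.0$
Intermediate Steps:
$S{\left(f \right)} = 3 - \frac{1}{5 + f}$ ($S{\left(f \right)} = 3 - \frac{1}{f + 5} = 3 - \frac{1}{5 + f}$)
$9758 S{\left(5 \right)} = 9758 \frac{14 + 3 \cdot 5}{5 + 5} = 9758 \frac{14 + 15}{10} = 9758 \cdot \frac{1}{10} \cdot 29 = 9758 \cdot \frac{29}{10} = \frac{141491}{5}$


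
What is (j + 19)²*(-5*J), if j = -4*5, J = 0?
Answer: 0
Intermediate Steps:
j = -20
(j + 19)²*(-5*J) = (-20 + 19)²*(-5*0) = (-1)²*0 = 1*0 = 0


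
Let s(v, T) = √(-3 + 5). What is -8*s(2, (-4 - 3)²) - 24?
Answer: -24 - 8*√2 ≈ -35.314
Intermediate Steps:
s(v, T) = √2
-8*s(2, (-4 - 3)²) - 24 = -8*√2 - 24 = -24 - 8*√2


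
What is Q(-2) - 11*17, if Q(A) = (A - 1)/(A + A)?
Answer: -745/4 ≈ -186.25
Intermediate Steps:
Q(A) = (-1 + A)/(2*A) (Q(A) = (-1 + A)/((2*A)) = (-1 + A)*(1/(2*A)) = (-1 + A)/(2*A))
Q(-2) - 11*17 = (½)*(-1 - 2)/(-2) - 11*17 = (½)*(-½)*(-3) - 187 = ¾ - 187 = -745/4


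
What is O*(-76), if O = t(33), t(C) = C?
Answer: -2508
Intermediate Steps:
O = 33
O*(-76) = 33*(-76) = -2508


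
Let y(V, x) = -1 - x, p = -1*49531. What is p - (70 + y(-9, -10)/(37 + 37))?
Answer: -3670483/74 ≈ -49601.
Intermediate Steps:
p = -49531
p - (70 + y(-9, -10)/(37 + 37)) = -49531 - (70 + (-1 - 1*(-10))/(37 + 37)) = -49531 - (70 + (-1 + 10)/74) = -49531 - (70 + (1/74)*9) = -49531 - (70 + 9/74) = -49531 - 1*5189/74 = -49531 - 5189/74 = -3670483/74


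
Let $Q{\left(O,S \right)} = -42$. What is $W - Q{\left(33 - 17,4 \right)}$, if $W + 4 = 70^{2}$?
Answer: $4938$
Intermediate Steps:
$W = 4896$ ($W = -4 + 70^{2} = -4 + 4900 = 4896$)
$W - Q{\left(33 - 17,4 \right)} = 4896 - -42 = 4896 + 42 = 4938$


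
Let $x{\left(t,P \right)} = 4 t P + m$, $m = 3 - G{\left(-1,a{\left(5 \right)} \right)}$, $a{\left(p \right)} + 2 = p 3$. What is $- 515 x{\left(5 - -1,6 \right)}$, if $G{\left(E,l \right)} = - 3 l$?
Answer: $-95790$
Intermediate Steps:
$a{\left(p \right)} = -2 + 3 p$ ($a{\left(p \right)} = -2 + p 3 = -2 + 3 p$)
$m = 42$ ($m = 3 - - 3 \left(-2 + 3 \cdot 5\right) = 3 - - 3 \left(-2 + 15\right) = 3 - \left(-3\right) 13 = 3 - -39 = 3 + 39 = 42$)
$x{\left(t,P \right)} = 42 + 4 P t$ ($x{\left(t,P \right)} = 4 t P + 42 = 4 P t + 42 = 42 + 4 P t$)
$- 515 x{\left(5 - -1,6 \right)} = - 515 \left(42 + 4 \cdot 6 \left(5 - -1\right)\right) = - 515 \left(42 + 4 \cdot 6 \left(5 + 1\right)\right) = - 515 \left(42 + 4 \cdot 6 \cdot 6\right) = - 515 \left(42 + 144\right) = \left(-515\right) 186 = -95790$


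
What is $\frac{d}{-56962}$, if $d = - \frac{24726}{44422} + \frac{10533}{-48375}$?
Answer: $\frac{138668098}{10200537792375} \approx 1.3594 \cdot 10^{-5}$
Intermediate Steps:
$d = - \frac{277336196}{358152375}$ ($d = \left(-24726\right) \frac{1}{44422} + 10533 \left(- \frac{1}{48375}\right) = - \frac{12363}{22211} - \frac{3511}{16125} = - \frac{277336196}{358152375} \approx -0.77435$)
$\frac{d}{-56962} = - \frac{277336196}{358152375 \left(-56962\right)} = \left(- \frac{277336196}{358152375}\right) \left(- \frac{1}{56962}\right) = \frac{138668098}{10200537792375}$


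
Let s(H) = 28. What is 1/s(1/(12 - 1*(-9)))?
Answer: 1/28 ≈ 0.035714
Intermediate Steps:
1/s(1/(12 - 1*(-9))) = 1/28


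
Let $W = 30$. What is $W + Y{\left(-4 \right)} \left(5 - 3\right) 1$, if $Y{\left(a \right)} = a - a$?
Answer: $30$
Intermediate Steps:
$Y{\left(a \right)} = 0$
$W + Y{\left(-4 \right)} \left(5 - 3\right) 1 = 30 + 0 \left(5 - 3\right) 1 = 30 + 0 \cdot 2 \cdot 1 = 30 + 0 \cdot 2 = 30 + 0 = 30$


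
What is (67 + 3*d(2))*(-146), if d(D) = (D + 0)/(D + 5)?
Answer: -69350/7 ≈ -9907.1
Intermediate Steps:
d(D) = D/(5 + D)
(67 + 3*d(2))*(-146) = (67 + 3*(2/(5 + 2)))*(-146) = (67 + 3*(2/7))*(-146) = (67 + 6/7)*(-146) = (475/7)*(-146) = -69350/7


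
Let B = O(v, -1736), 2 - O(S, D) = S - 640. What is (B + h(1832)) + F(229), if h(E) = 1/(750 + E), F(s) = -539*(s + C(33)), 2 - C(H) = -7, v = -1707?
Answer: -325159005/2582 ≈ -1.2593e+5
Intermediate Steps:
O(S, D) = 642 - S (O(S, D) = 2 - (S - 640) = 2 - (-640 + S) = 2 + (640 - S) = 642 - S)
C(H) = 9 (C(H) = 2 - 1*(-7) = 2 + 7 = 9)
B = 2349 (B = 642 - 1*(-1707) = 642 + 1707 = 2349)
F(s) = -4851 - 539*s (F(s) = -539*(s + 9) = -539*(9 + s) = -4851 - 539*s)
(B + h(1832)) + F(229) = (2349 + 1/(750 + 1832)) + (-4851 - 539*229) = (2349 + 1/2582) + (-4851 - 123431) = (2349 + 1/2582) - 128282 = 6065119/2582 - 128282 = -325159005/2582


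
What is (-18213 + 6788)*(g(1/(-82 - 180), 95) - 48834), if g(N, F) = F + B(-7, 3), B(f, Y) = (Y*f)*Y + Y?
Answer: 557528575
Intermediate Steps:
B(f, Y) = Y + f*Y² (B(f, Y) = f*Y² + Y = Y + f*Y²)
g(N, F) = -60 + F (g(N, F) = F + 3*(1 + 3*(-7)) = F + 3*(1 - 21) = F + 3*(-20) = F - 60 = -60 + F)
(-18213 + 6788)*(g(1/(-82 - 180), 95) - 48834) = (-18213 + 6788)*((-60 + 95) - 48834) = -11425*(35 - 48834) = -11425*(-48799) = 557528575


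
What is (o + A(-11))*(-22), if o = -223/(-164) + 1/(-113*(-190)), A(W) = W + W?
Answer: 399716823/880270 ≈ 454.08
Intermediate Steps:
A(W) = 2*W
o = 2393987/1760540 (o = -223*(-1/164) - 1/113*(-1/190) = 223/164 + 1/21470 = 2393987/1760540 ≈ 1.3598)
(o + A(-11))*(-22) = (2393987/1760540 + 2*(-11))*(-22) = (2393987/1760540 - 22)*(-22) = -36337893/1760540*(-22) = 399716823/880270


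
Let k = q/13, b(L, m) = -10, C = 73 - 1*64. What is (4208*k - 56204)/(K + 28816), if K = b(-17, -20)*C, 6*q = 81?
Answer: -336922/186719 ≈ -1.8044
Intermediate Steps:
q = 27/2 (q = (1/6)*81 = 27/2 ≈ 13.500)
C = 9 (C = 73 - 64 = 9)
k = 27/26 (k = (27/2)/13 = (27/2)*(1/13) = 27/26 ≈ 1.0385)
K = -90 (K = -10*9 = -90)
(4208*k - 56204)/(K + 28816) = (4208*(27/26) - 56204)/(-90 + 28816) = (56808/13 - 56204)/28726 = -673844/13*1/28726 = -336922/186719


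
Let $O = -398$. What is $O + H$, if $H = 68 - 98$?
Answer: $-428$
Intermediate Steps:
$H = -30$ ($H = 68 - 98 = -30$)
$O + H = -398 - 30 = -428$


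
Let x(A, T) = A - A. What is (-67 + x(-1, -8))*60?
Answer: -4020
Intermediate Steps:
x(A, T) = 0
(-67 + x(-1, -8))*60 = (-67 + 0)*60 = -67*60 = -4020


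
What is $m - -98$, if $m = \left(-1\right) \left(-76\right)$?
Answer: $174$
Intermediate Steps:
$m = 76$
$m - -98 = 76 - -98 = 76 + 98 = 174$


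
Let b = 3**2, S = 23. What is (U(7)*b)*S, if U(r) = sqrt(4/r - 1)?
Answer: 207*I*sqrt(21)/7 ≈ 135.51*I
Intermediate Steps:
b = 9
U(r) = sqrt(-1 + 4/r)
(U(7)*b)*S = (sqrt((4 - 1*7)/7)*9)*23 = (sqrt((4 - 7)/7)*9)*23 = (sqrt((1/7)*(-3))*9)*23 = (sqrt(-3/7)*9)*23 = ((I*sqrt(21)/7)*9)*23 = (9*I*sqrt(21)/7)*23 = 207*I*sqrt(21)/7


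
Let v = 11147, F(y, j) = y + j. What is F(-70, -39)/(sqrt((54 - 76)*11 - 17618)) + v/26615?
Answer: 11147/26615 + 109*I*sqrt(4465)/8930 ≈ 0.41882 + 0.81562*I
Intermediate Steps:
F(y, j) = j + y
F(-70, -39)/(sqrt((54 - 76)*11 - 17618)) + v/26615 = (-39 - 70)/(sqrt((54 - 76)*11 - 17618)) + 11147/26615 = -109/sqrt(-22*11 - 17618) + 11147*(1/26615) = -109/sqrt(-242 - 17618) + 11147/26615 = -109*(-I*sqrt(4465)/8930) + 11147/26615 = -(-109)*I*sqrt(4465)/8930 + 11147/26615 = 109*I*sqrt(4465)/8930 + 11147/26615 = 11147/26615 + 109*I*sqrt(4465)/8930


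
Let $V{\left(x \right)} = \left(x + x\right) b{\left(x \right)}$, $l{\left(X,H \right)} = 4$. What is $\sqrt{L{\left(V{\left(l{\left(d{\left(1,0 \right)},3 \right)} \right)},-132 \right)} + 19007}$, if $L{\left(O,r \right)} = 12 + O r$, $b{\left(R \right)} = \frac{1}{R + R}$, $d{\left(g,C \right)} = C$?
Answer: $\sqrt{18887} \approx 137.43$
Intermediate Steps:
$b{\left(R \right)} = \frac{1}{2 R}$
$V{\left(x \right)} = 1$ ($V{\left(x \right)} = \left(x + x\right) \frac{1}{2 x} = 2 x \frac{1}{2 x} = 1$)
$\sqrt{L{\left(V{\left(l{\left(d{\left(1,0 \right)},3 \right)} \right)},-132 \right)} + 19007} = \sqrt{\left(12 + 1 \left(-132\right)\right) + 19007} = \sqrt{\left(12 - 132\right) + 19007} = \sqrt{-120 + 19007} = \sqrt{18887}$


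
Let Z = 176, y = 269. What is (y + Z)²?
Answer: 198025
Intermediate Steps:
(y + Z)² = (269 + 176)² = 445² = 198025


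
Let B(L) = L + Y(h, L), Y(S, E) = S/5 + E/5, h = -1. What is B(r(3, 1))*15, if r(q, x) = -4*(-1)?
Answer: 69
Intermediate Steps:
r(q, x) = 4
Y(S, E) = E/5 + S/5 (Y(S, E) = S*(⅕) + E*(⅕) = S/5 + E/5 = E/5 + S/5)
B(L) = -⅕ + 6*L/5 (B(L) = L + (L/5 + (⅕)*(-1)) = L + (L/5 - ⅕) = L + (-⅕ + L/5) = -⅕ + 6*L/5)
B(r(3, 1))*15 = (-⅕ + (6/5)*4)*15 = (-⅕ + 24/5)*15 = (23/5)*15 = 69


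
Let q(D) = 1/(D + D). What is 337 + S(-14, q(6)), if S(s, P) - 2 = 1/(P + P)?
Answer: 345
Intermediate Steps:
q(D) = 1/(2*D)
S(s, P) = 2 + 1/(2*P) (S(s, P) = 2 + 1/(P + P) = 2 + 1/(2*P))
337 + S(-14, q(6)) = 337 + (2 + 1/(2*(((½)/6)))) = 337 + (2 + 1/(2*(((½)*(⅙))))) = 337 + (2 + 1/(2*(1/12))) = 337 + (2 + (½)*12) = 337 + (2 + 6) = 337 + 8 = 345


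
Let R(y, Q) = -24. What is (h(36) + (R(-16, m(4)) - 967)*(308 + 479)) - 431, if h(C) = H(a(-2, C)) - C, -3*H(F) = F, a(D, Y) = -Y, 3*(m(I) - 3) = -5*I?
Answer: -780372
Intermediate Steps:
m(I) = 3 - 5*I/3 (m(I) = 3 + (-5*I)/3 = 3 - 5*I/3)
H(F) = -F/3
h(C) = -2*C/3 (h(C) = -(-1)*C/3 - C = C/3 - C = -2*C/3)
(h(36) + (R(-16, m(4)) - 967)*(308 + 479)) - 431 = (-⅔*36 + (-24 - 967)*(308 + 479)) - 431 = (-24 - 991*787) - 431 = (-24 - 779917) - 431 = -779941 - 431 = -780372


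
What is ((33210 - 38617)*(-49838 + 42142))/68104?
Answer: 5201534/8513 ≈ 611.01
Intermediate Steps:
((33210 - 38617)*(-49838 + 42142))/68104 = -5407*(-7696)*(1/68104) = 41612272*(1/68104) = 5201534/8513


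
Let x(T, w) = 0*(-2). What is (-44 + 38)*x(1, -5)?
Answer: 0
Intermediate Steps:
x(T, w) = 0
(-44 + 38)*x(1, -5) = (-44 + 38)*0 = -6*0 = 0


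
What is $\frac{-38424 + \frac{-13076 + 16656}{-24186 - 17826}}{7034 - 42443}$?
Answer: $\frac{403568167}{371900727} \approx 1.0851$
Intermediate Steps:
$\frac{-38424 + \frac{-13076 + 16656}{-24186 - 17826}}{7034 - 42443} = \frac{-38424 + \frac{3580}{-42012}}{-35409} = \left(-38424 + 3580 \left(- \frac{1}{42012}\right)\right) \left(- \frac{1}{35409}\right) = \left(-38424 - \frac{895}{10503}\right) \left(- \frac{1}{35409}\right) = \left(- \frac{403568167}{10503}\right) \left(- \frac{1}{35409}\right) = \frac{403568167}{371900727}$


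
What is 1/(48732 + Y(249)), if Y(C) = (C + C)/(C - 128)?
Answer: 121/5897070 ≈ 2.0519e-5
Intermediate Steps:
Y(C) = 2*C/(-128 + C) (Y(C) = (2*C)/(-128 + C) = 2*C/(-128 + C))
1/(48732 + Y(249)) = 1/(48732 + 2*249/(-128 + 249)) = 1/(48732 + 2*249/121) = 1/(48732 + 2*249*(1/121)) = 1/(48732 + 498/121) = 1/(5897070/121) = 121/5897070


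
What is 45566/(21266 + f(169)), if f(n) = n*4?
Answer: 22783/10971 ≈ 2.0767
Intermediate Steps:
f(n) = 4*n
45566/(21266 + f(169)) = 45566/(21266 + 4*169) = 45566/(21266 + 676) = 45566/21942 = 45566*(1/21942) = 22783/10971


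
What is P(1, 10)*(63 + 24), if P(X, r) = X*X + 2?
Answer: 261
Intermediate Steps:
P(X, r) = 2 + X² (P(X, r) = X² + 2 = 2 + X²)
P(1, 10)*(63 + 24) = (2 + 1²)*(63 + 24) = (2 + 1)*87 = 3*87 = 261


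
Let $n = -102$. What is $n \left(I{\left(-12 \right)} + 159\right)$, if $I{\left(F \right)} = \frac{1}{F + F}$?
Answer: $- \frac{64855}{4} \approx -16214.0$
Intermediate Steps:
$I{\left(F \right)} = \frac{1}{2 F}$
$n \left(I{\left(-12 \right)} + 159\right) = - 102 \left(\frac{1}{2 \left(-12\right)} + 159\right) = - 102 \left(\frac{1}{2} \left(- \frac{1}{12}\right) + 159\right) = - 102 \left(- \frac{1}{24} + 159\right) = \left(-102\right) \frac{3815}{24} = - \frac{64855}{4}$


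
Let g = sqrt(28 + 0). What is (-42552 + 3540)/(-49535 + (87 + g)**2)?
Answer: 409021314/439487029 + 3394044*sqrt(7)/439487029 ≈ 0.95111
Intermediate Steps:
g = 2*sqrt(7) (g = sqrt(28) = 2*sqrt(7) ≈ 5.2915)
(-42552 + 3540)/(-49535 + (87 + g)**2) = (-42552 + 3540)/(-49535 + (87 + 2*sqrt(7))**2) = -39012/(-49535 + (87 + 2*sqrt(7))**2)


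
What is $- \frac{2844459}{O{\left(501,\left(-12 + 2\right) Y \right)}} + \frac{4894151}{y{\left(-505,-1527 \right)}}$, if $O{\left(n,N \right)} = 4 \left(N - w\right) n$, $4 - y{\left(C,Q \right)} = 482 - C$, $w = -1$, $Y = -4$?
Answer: $- \frac{134973041987}{26922404} \approx -5013.4$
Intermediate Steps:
$y{\left(C,Q \right)} = -478 + C$ ($y{\left(C,Q \right)} = 4 - \left(482 - C\right) = 4 + \left(-482 + C\right) = -478 + C$)
$O{\left(n,N \right)} = n \left(4 + 4 N\right)$ ($O{\left(n,N \right)} = 4 \left(N - -1\right) n = 4 \left(N + 1\right) n = 4 \left(1 + N\right) n = \left(4 + 4 N\right) n = n \left(4 + 4 N\right)$)
$- \frac{2844459}{O{\left(501,\left(-12 + 2\right) Y \right)}} + \frac{4894151}{y{\left(-505,-1527 \right)}} = - \frac{2844459}{4 \cdot 501 \left(1 + \left(-12 + 2\right) \left(-4\right)\right)} + \frac{4894151}{-478 - 505} = - \frac{2844459}{4 \cdot 501 \left(1 - -40\right)} + \frac{4894151}{-983} = - \frac{2844459}{4 \cdot 501 \left(1 + 40\right)} + 4894151 \left(- \frac{1}{983}\right) = - \frac{2844459}{4 \cdot 501 \cdot 41} - \frac{4894151}{983} = - \frac{2844459}{82164} - \frac{4894151}{983} = \left(-2844459\right) \frac{1}{82164} - \frac{4894151}{983} = - \frac{948153}{27388} - \frac{4894151}{983} = - \frac{134973041987}{26922404}$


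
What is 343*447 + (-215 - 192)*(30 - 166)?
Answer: 208673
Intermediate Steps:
343*447 + (-215 - 192)*(30 - 166) = 153321 - 407*(-136) = 153321 + 55352 = 208673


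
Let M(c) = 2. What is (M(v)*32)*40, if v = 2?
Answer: 2560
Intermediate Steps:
(M(v)*32)*40 = (2*32)*40 = 64*40 = 2560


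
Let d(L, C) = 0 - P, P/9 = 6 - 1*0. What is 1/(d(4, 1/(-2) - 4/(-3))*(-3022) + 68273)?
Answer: 1/231461 ≈ 4.3204e-6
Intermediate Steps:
P = 54 (P = 9*(6 - 1*0) = 9*(6 + 0) = 9*6 = 54)
d(L, C) = -54 (d(L, C) = 0 - 1*54 = 0 - 54 = -54)
1/(d(4, 1/(-2) - 4/(-3))*(-3022) + 68273) = 1/(-54*(-3022) + 68273) = 1/(163188 + 68273) = 1/231461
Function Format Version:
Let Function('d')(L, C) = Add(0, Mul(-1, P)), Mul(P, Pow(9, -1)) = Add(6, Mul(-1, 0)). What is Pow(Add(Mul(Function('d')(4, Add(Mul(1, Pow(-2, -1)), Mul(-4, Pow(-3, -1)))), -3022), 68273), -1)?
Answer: Rational(1, 231461) ≈ 4.3204e-6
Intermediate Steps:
P = 54 (P = Mul(9, Add(6, Mul(-1, 0))) = Mul(9, Add(6, 0)) = Mul(9, 6) = 54)
Function('d')(L, C) = -54 (Function('d')(L, C) = Add(0, Mul(-1, 54)) = Add(0, -54) = -54)
Pow(Add(Mul(Function('d')(4, Add(Mul(1, Pow(-2, -1)), Mul(-4, Pow(-3, -1)))), -3022), 68273), -1) = Pow(Add(Mul(-54, -3022), 68273), -1) = Pow(Add(163188, 68273), -1) = Pow(231461, -1) = Rational(1, 231461)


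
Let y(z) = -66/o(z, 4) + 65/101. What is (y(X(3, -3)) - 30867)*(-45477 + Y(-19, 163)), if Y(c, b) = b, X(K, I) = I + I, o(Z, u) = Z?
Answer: 141216141774/101 ≈ 1.3982e+9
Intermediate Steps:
X(K, I) = 2*I
y(z) = 65/101 - 66/z (y(z) = -66/z + 65/101 = 65/101 - 66/z)
(y(X(3, -3)) - 30867)*(-45477 + Y(-19, 163)) = ((65/101 - 66/(2*(-3))) - 30867)*(-45477 + 163) = ((65/101 - 66/(-6)) - 30867)*(-45314) = ((65/101 - 66*(-1/6)) - 30867)*(-45314) = ((65/101 + 11) - 30867)*(-45314) = (1176/101 - 30867)*(-45314) = -3116391/101*(-45314) = 141216141774/101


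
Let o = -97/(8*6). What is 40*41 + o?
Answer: 78623/48 ≈ 1638.0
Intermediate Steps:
o = -97/48 ≈ -2.0208
40*41 + o = 40*41 - 97/48 = 1640 - 97/48 = 78623/48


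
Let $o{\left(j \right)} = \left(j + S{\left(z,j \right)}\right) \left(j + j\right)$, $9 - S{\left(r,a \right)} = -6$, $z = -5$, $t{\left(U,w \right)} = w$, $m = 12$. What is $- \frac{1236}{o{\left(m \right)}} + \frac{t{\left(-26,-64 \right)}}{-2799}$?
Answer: $- \frac{31649}{16794} \approx -1.8845$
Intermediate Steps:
$S{\left(r,a \right)} = 15$ ($S{\left(r,a \right)} = 9 - -6 = 9 + 6 = 15$)
$o{\left(j \right)} = 2 j \left(15 + j\right)$ ($o{\left(j \right)} = \left(j + 15\right) \left(j + j\right) = \left(15 + j\right) 2 j = 2 j \left(15 + j\right)$)
$- \frac{1236}{o{\left(m \right)}} + \frac{t{\left(-26,-64 \right)}}{-2799} = - \frac{1236}{2 \cdot 12 \left(15 + 12\right)} - \frac{64}{-2799} = - \frac{1236}{2 \cdot 12 \cdot 27} - - \frac{64}{2799} = - \frac{1236}{648} + \frac{64}{2799} = \left(-1236\right) \frac{1}{648} + \frac{64}{2799} = - \frac{103}{54} + \frac{64}{2799} = - \frac{31649}{16794}$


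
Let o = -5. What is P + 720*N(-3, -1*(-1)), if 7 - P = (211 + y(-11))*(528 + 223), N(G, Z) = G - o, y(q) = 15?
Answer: -168279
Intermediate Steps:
N(G, Z) = 5 + G (N(G, Z) = G - 1*(-5) = G + 5 = 5 + G)
P = -169719 (P = 7 - (211 + 15)*(528 + 223) = 7 - 226*751 = 7 - 1*169726 = 7 - 169726 = -169719)
P + 720*N(-3, -1*(-1)) = -169719 + 720*(5 - 3) = -169719 + 720*2 = -169719 + 1440 = -168279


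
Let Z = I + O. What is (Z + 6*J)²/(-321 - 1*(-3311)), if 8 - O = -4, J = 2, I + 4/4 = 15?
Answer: 722/1495 ≈ 0.48294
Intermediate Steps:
I = 14 (I = -1 + 15 = 14)
O = 12 (O = 8 - 1*(-4) = 8 + 4 = 12)
Z = 26 (Z = 14 + 12 = 26)
(Z + 6*J)²/(-321 - 1*(-3311)) = (26 + 6*2)²/(-321 - 1*(-3311)) = (26 + 12)²/(-321 + 3311) = 38²/2990 = 1444*(1/2990) = 722/1495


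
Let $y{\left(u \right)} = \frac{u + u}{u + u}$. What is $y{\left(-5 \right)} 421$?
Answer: $421$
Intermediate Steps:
$y{\left(u \right)} = 1$ ($y{\left(u \right)} = \frac{2 u}{2 u} = 2 u \frac{1}{2 u} = 1$)
$y{\left(-5 \right)} 421 = 1 \cdot 421 = 421$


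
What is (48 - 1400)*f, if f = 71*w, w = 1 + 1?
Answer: -191984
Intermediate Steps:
w = 2
f = 142 (f = 71*2 = 142)
(48 - 1400)*f = (48 - 1400)*142 = -1352*142 = -191984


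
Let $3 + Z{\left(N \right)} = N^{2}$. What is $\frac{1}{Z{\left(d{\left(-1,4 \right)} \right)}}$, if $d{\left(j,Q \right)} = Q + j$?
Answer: $\frac{1}{6} \approx 0.16667$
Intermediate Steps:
$Z{\left(N \right)} = -3 + N^{2}$
$\frac{1}{Z{\left(d{\left(-1,4 \right)} \right)}} = \frac{1}{-3 + \left(4 - 1\right)^{2}} = \frac{1}{-3 + 3^{2}} = \frac{1}{-3 + 9} = \frac{1}{6}$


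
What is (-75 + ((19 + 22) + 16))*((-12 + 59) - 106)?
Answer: 1062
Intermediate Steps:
(-75 + ((19 + 22) + 16))*((-12 + 59) - 106) = (-75 + (41 + 16))*(47 - 106) = (-75 + 57)*(-59) = -18*(-59) = 1062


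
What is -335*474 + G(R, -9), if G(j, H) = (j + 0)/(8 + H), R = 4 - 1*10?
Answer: -158784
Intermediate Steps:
R = -6 (R = 4 - 10 = -6)
G(j, H) = j/(8 + H)
-335*474 + G(R, -9) = -335*474 - 6/(8 - 9) = -158790 - 6/(-1) = -158790 - 6*(-1) = -158790 + 6 = -158784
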